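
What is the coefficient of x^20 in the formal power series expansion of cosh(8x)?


The Maclaurin series is cosh(t) = sum_{m>=0} t^(2m) / (2m)!, so substituting t = 8x, only even powers of x are nonzero, with coefficient of x^(2m) equal to 8^(2m) / (2m)!.
For x^20 the coefficient is 8^20/20! = 1152921504606846976/2432902008176640000 = 4398046511104/9280784638125.

4398046511104/9280784638125


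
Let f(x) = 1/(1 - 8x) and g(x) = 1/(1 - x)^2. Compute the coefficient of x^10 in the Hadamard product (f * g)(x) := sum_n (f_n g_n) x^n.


f has coefficients f_k = 8^k. For g = 1/(1 - x)^2 the coefficient is g_k = C(k + 1, 1) = k + 1. The Hadamard coefficient is (f * g)_k = 8^k * (k + 1).
For k = 10: 8^10 * 11 = 1073741824 * 11 = 11811160064.

11811160064


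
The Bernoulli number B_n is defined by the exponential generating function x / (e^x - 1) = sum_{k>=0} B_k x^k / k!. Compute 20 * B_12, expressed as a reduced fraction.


Bernoulli numbers can also be computed recursively via B_0 = 1 and sum_{j=0}^{m} C(m+1, j) B_j = 0 for m >= 1. Odd-index Bernoulli numbers vanish for k >= 3.
Computing B_12 = -691/2730, so 20 * B_12 = 20 * -691/2730 = -1382/273.

-1382/273


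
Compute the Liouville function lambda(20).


The Liouville function is lambda(k) = (-1)^Omega(k), where Omega(k) counts the prime factors of k with multiplicity.
Factoring: 20 = 2 * 2 * 5, so Omega(20) = 3.
lambda(20) = (-1)^3 = -1.

-1


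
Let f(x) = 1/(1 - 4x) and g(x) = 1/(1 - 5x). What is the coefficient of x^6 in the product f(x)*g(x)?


The coefficient of x^n in f*g is the Cauchy product: sum_{k=0}^{n} a^k * b^(n-k).
With a=4, b=5, n=6:
sum_{k=0}^{6} 4^k * 5^(6-k)
= 61741

61741


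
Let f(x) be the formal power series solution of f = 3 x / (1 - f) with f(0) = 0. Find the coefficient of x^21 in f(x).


Apply Lagrange inversion: f = 3 x * phi(f) with phi(t) = 1/(1 - t), so
[x^n] f = 3^n * (1/n) [t^(n-1)] phi(t)^n = 3^n * (1/n) [t^(n-1)] (1 - t)^(-n) = 3^n * (1/n) C(2n - 2, n - 1) = 3^n * C_{n-1}.
For n = 21: C_20 = C(40, 20) / 21 = 137846528820/21 = 6564120420.
With the 3^21 = 10460353203 factor, the coefficient is 10460353203 * 6564120420 = 68663018060224705260.

68663018060224705260


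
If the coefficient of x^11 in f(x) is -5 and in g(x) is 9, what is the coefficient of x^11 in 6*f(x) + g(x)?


Scalar multiplication scales coefficients: 6 * -5 = -30.
Then add the g coefficient: -30 + 9
= -21

-21


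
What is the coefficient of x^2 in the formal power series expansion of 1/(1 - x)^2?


The negative binomial / multiset identity is
1/(1 - x)^r = sum_{k>=0} C(k + r - 1, r - 1) x^k.
Here r = 2 and k = 2, so the coefficient is
C(2 + 1, 1) = C(3, 1)
= 3

3


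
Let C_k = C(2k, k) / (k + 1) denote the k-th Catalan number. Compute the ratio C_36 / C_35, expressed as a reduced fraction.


Using C_k = (2k)! / (k! (k+1)!), the ratio C_{k+1}/C_k simplifies to
C_{k+1}/C_k = [(2k+2)! / ((k+1)! (k+2)!)] * [k! (k+1)! / (2k)!]
 = (2k+2)(2k+1) / ((k+1)(k+2)) = 2(2k+1) / (k+2).
For k = 35: 2(2*35 + 1) / (35 + 2) = 142/37 = 142/37.

142/37


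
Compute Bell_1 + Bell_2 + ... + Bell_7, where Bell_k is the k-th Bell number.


Recall Bell_k counts set partitions of a k-set (with Bell_0 = 1 by convention).
Bell_1 through Bell_7: 1, 2, 5, 15, 52, 203, 877
Sum = 1 + 2 + 5 + 15 + 52 + 203 + 877 = 1155.

1155


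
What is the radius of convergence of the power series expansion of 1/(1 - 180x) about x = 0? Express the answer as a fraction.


Expanding 1/(1 - 180x) = sum_{k>=0} 180^k x^k, the series converges when |180x| < 1, i.e., |x| < 1/180.
So the radius of convergence is 1/180 = 1/180.

1/180


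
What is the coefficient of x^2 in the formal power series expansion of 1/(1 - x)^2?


The expansion 1/(1 - x)^r = sum_{k>=0} C(k + r - 1, r - 1) x^k follows from the multiset / negative-binomial theorem (or from repeated differentiation of the geometric series).
For r = 2 and k = 2:
C(3, 1) = 6 / (1 * 2) = 3.

3


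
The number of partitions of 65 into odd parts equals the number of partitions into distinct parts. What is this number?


Computing partitions of 65 into odd parts (1, 3, 5, ...):
Using the generating function prod_{k>=0} 1/(1-x^(2k+1)),
the count is 18200

18200


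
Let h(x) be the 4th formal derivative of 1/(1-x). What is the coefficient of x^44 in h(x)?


Differentiating 4 times: d^4/dx^4 [1/(1-x)] = 4!/(1-x)^5.
The expansion 1/(1-x)^5 = sum_{k>=0} C(k+4, 4) x^k, so the coefficient of x^n in 4!/(1-x)^5 is 4! * C(n+4, 4).
For n = 44: 24 * C(48, 4) = 24 * 194580 = 4669920

4669920


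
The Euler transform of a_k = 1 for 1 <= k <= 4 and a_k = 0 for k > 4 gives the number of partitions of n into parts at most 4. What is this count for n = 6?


Partitions of 6 into parts at most 4:
Using generating function (1-x)^(-1)(1-x^2)^(-1)...(1-x^4)^(-1),
the coefficient of x^6 = 9

9


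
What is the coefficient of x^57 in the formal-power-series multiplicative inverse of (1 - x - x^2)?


Let the inverse be f(x) = sum_{k>=0} a_k x^k. From f(x) * (1 - x - x^2) = 1 and matching coefficients:
 x^0: a_0 = 1.
 x^1: a_1 - a_0 = 0, so a_1 = 1.
 x^k (k >= 2): a_k - a_{k-1} - a_{k-2} = 0, i.e. a_k = a_{k-1} + a_{k-2}.
This is the Fibonacci-type recurrence shifted so that a_0 = a_1 = 1.
Iterating: a_0=1, a_1=1, a_2=2, a_3=3, a_4=5, a_5=8, a_6=13, a_7=21, a_8=34, a_9=55, ...
a_57 = 591286729879.

591286729879


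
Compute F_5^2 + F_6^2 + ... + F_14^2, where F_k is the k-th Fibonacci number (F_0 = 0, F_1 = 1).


There is a standard identity sum_{k=0}^{N} F_k^2 = F_N * F_{N+1} (proved inductively from the telescoping relation F_k^2 = F_k F_{k+1} - F_{k-1} F_k). Then
sum_{k=5}^{14} F_k^2 = F_14 F_15 - F_4 F_5.
Computing: F_14 = 377, F_15 = 610, F_4 = 3, F_5 = 5.
Sum = 377 * 610 - 3 * 5 = 229955.

229955


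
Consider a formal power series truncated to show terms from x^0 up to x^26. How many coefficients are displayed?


From x^0 to x^26 inclusive, the count is 26 - 0 + 1 = 27.

27


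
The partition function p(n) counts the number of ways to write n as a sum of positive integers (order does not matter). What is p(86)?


Using the generating function prod_{k>=1} 1/(1-x^k), we compute p(86).
By dynamic programming over parts 1 through 86:
p(86) = 34262962

34262962


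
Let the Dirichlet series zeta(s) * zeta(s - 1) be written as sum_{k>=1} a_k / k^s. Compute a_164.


Convolution gives a_k = sum_{d | k} d * 1 = sum_{d | k} d = sigma(k), the sum of positive divisors of k.
For k = 164, the divisors are 1, 2, 4, 41, 82, 164, so
sigma(164) = 1 + 2 + 4 + 41 + 82 + 164 = 294.

294


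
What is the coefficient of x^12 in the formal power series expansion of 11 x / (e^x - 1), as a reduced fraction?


The exponential generating function for Bernoulli numbers is
x / (e^x - 1) = sum_{k>=0} B_k x^k / k!.
So the coefficient of x^12 in 11 x / (e^x - 1) is 11 B_12 / 12!.
Computing: B_12 = -691/2730, 12! = 479001600, giving
11 * -691/2730 / 479001600 = -691/118879488000.

-691/118879488000


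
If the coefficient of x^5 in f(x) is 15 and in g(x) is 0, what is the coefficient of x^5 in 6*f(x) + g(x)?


Scalar multiplication scales coefficients: 6 * 15 = 90.
Then add the g coefficient: 90 + 0
= 90

90


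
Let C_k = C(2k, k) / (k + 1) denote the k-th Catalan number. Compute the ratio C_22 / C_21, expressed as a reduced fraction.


Using C_k = (2k)! / (k! (k+1)!), the ratio C_{k+1}/C_k simplifies to
C_{k+1}/C_k = [(2k+2)! / ((k+1)! (k+2)!)] * [k! (k+1)! / (2k)!]
 = (2k+2)(2k+1) / ((k+1)(k+2)) = 2(2k+1) / (k+2).
For k = 21: 2(2*21 + 1) / (21 + 2) = 86/23 = 86/23.

86/23


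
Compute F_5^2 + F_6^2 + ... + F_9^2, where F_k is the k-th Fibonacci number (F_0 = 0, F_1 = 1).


There is a standard identity sum_{k=0}^{N} F_k^2 = F_N * F_{N+1} (proved inductively from the telescoping relation F_k^2 = F_k F_{k+1} - F_{k-1} F_k). Then
sum_{k=5}^{9} F_k^2 = F_9 F_10 - F_4 F_5.
Computing: F_9 = 34, F_10 = 55, F_4 = 3, F_5 = 5.
Sum = 34 * 55 - 3 * 5 = 1855.

1855


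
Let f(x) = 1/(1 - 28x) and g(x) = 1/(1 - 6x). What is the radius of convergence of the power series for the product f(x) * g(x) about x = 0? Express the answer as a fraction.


The radius of 1/(1 - 28x) is 1/28 (nearest singularity at x = 1/28), and the radius of 1/(1 - 6x) is 1/6.
The product f(x)*g(x) = 1/((1 - 28x)(1 - 6x)) has singularities at both 1/28 and 1/6, so its radius of convergence is the distance to the nearest one:
min(1/28, 1/6) = 1/28.

1/28


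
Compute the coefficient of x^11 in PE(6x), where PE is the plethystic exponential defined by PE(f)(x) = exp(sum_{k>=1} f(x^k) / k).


With f(x) = 6x, the exponent is sum_{k>=1} 6 x^k / k = 6 * (-ln(1 - x)). Exponentiating:
PE(6x) = exp(-6 ln(1 - x)) = 1/(1 - x)^6.
By the negative binomial expansion, [x^n] 1/(1 - x)^6 = C(n + 5, 5).
For n = 11: C(16, 5) = 4368.

4368


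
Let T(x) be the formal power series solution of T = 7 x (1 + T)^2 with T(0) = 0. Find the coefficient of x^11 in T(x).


Apply the Lagrange inversion formula: if T = 7 x * phi(T) with phi(t) = (1 + t)^2, then [x^n] T = 7^n * (1/n) [t^(n-1)] phi(t)^n = 7^n * (1/n) [t^(n-1)] (1 + t)^(2n) = 7^n * (1/n) C(2n, n-1).
Using the identity C(2n, n-1) = C(2n, n) * n / (n+1), the unscaled factor equals C(2n, n) / (n+1) = C_n, the n-th Catalan number.
For n = 11: C_11 = C(22, 11) / 12 = 705432/12 = 58786.
With the 7^11 = 1977326743 factor, the coefficient is 1977326743 * 58786 = 116239129913998.

116239129913998


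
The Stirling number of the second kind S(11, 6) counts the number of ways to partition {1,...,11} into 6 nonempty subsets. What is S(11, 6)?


Using the explicit formula S(n,k) = (1/k!) sum_{j=0}^{k} (-1)^(k-j) C(k,j) j^n:
S(11, 6) = 179487
Equivalently, S(n,k) is n! times the coefficient of x^n in the EGF (e^x - 1)^k / k!.

179487


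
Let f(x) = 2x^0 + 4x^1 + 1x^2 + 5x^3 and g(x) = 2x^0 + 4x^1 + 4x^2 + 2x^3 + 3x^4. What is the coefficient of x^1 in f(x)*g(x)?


Cauchy product at x^1:
2*4 + 4*2
= 16

16


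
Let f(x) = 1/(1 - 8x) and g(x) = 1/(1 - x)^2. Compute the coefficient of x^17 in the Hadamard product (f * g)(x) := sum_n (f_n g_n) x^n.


f has coefficients f_k = 8^k. For g = 1/(1 - x)^2 the coefficient is g_k = C(k + 1, 1) = k + 1. The Hadamard coefficient is (f * g)_k = 8^k * (k + 1).
For k = 17: 8^17 * 18 = 2251799813685248 * 18 = 40532396646334464.

40532396646334464


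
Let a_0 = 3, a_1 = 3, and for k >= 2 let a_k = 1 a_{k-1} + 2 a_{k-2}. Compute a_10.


Iterating the recurrence forward:
a_0 = 3
a_1 = 3
a_2 = 1*3 + 2*3 = 9
a_3 = 1*9 + 2*3 = 15
a_4 = 1*15 + 2*9 = 33
a_5 = 1*33 + 2*15 = 63
a_6 = 1*63 + 2*33 = 129
a_7 = 1*129 + 2*63 = 255
a_8 = 1*255 + 2*129 = 513
a_9 = 1*513 + 2*255 = 1023
a_10 = 1*1023 + 2*513 = 2049
So a_10 = 2049.

2049


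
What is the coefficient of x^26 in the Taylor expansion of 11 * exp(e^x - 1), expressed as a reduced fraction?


exp(e^x - 1) = sum_{k>=0} Bell_k x^k / k!, where Bell_k is the k-th Bell number.
So the coefficient of x^26 is 11 * Bell_26 / 26!.
Computing: Bell_26 = 49631246523618756274 and 26! = 403291461126605635584000000, giving
11 * 49631246523618756274/403291461126605635584000000 = 1459742544812316361/1078319414777020416000000.

1459742544812316361/1078319414777020416000000


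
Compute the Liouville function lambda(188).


The Liouville function is lambda(k) = (-1)^Omega(k), where Omega(k) counts the prime factors of k with multiplicity.
Factoring: 188 = 2 * 2 * 47, so Omega(188) = 3.
lambda(188) = (-1)^3 = -1.

-1


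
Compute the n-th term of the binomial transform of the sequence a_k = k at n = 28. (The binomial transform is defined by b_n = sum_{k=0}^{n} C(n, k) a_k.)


With a_k = k, b_n = sum_{k=0}^{n} C(n, k) k. Using k * C(n, k) = n * C(n-1, k-1) gives b_n = n * sum_{k>=1} C(n-1, k-1) = n * 2^(n-1).
For n = 28: 28 * 2^27 = 28 * 134217728 = 3758096384.

3758096384


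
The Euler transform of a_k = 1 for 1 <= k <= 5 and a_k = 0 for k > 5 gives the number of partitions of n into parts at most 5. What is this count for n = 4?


Partitions of 4 into parts at most 5:
Using generating function (1-x)^(-1)(1-x^2)^(-1)...(1-x^5)^(-1),
the coefficient of x^4 = 5

5


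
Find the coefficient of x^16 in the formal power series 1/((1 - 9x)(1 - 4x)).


By partial fractions or Cauchy convolution:
The coefficient equals sum_{k=0}^{16} 9^k * 4^(16-k).
= 3335432903959477

3335432903959477


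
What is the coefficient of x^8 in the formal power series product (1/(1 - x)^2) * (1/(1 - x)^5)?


Combine the factors: (1/(1 - x)^2) * (1/(1 - x)^5) = 1/(1 - x)^7.
Then use 1/(1 - x)^r = sum_{k>=0} C(k + r - 1, r - 1) x^k with r = 7 and k = 8:
C(14, 6) = 3003.

3003


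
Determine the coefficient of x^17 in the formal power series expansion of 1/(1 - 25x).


The geometric series identity gives 1/(1 - c x) = sum_{k>=0} c^k x^k, so the coefficient of x^k is c^k.
Here c = 25 and k = 17.
Computing: 25^17 = 582076609134674072265625

582076609134674072265625


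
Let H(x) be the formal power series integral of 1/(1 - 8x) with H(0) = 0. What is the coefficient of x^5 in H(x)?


1/(1 - 8x) = sum_{k>=0} 8^k x^k. Integrating termwise with H(0) = 0:
H(x) = sum_{k>=0} 8^k x^(k+1) / (k+1) = sum_{m>=1} 8^(m-1) x^m / m.
For m = 5: 8^4/5 = 4096/5 = 4096/5.

4096/5


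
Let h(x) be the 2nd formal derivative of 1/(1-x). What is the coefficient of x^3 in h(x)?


Differentiating 2 times: d^2/dx^2 [1/(1-x)] = 2!/(1-x)^3.
The expansion 1/(1-x)^3 = sum_{k>=0} C(k+2, 2) x^k, so the coefficient of x^n in 2!/(1-x)^3 is 2! * C(n+2, 2).
For n = 3: 2 * C(5, 2) = 2 * 10 = 20

20


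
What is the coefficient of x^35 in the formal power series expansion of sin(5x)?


The Maclaurin series is sin(t) = sum_{k>=0} (-1)^k t^(2k+1) / (2k+1)!, so substituting t = 5x, only odd powers of x are nonzero, with coefficient of x^(2k+1) equal to (-1)^k 5^(2k+1) / (2k+1)!.
Write 35 = 2*17 + 1, giving the coefficient (-1)^17 * 5^35 / 35! = -2910383045673370361328125/10333147966386144929666651337523200000000 = -7450580596923828125/26452858793948531019946627424059392.

-7450580596923828125/26452858793948531019946627424059392


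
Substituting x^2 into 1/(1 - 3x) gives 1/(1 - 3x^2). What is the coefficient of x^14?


The coefficient of x^(2m) in 1/(1 - 3x^2) is 3^m.
With n = 14 = 2*7, the coefficient is 3^7 = 2187.

2187


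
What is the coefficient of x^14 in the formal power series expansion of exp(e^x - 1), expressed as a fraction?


exp(e^x - 1) is the exponential generating function for the Bell numbers Bell_k: exp(e^x - 1) = sum_{k>=0} Bell_k x^k / k!.
So the coefficient of x^14 in exp(e^x - 1) is Bell_14 / 14!.
Computing: Bell_14 = 190899322 and 14! = 87178291200, giving
190899322/87178291200 = 95449661/43589145600.

95449661/43589145600


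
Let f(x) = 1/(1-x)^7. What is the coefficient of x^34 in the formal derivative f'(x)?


Differentiate: d/dx [ 1/(1-x)^r ] = r / (1-x)^(r+1).
Here r = 7, so f'(x) = 7 / (1-x)^8.
The expansion of 1/(1-x)^(r+1) has coefficient of x^n equal to C(n+r, r).
So the coefficient of x^34 in f'(x) is
7 * C(41, 7) = 7 * 22481940 = 157373580

157373580


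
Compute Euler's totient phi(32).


phi(n) counts integers in [1, n] coprime to n. Using the multiplicative formula phi(n) = n * prod_{p | n} (1 - 1/p):
32 = 2^5, so
phi(32) = 32 * (1 - 1/2) = 16.

16


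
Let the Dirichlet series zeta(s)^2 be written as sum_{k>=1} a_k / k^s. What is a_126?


The Dirichlet convolution of the constant function 1 with itself gives (1 * 1)(k) = sum_{d | k} 1 = d(k), the number of positive divisors of k.
Since zeta(s) = sum_{k>=1} 1/k^s, we have zeta(s)^2 = sum_{k>=1} d(k)/k^s, so a_k = d(k).
For k = 126: the divisors are 1, 2, 3, 6, 7, 9, 14, 18, 21, 42, 63, 126.
Count = 12.

12


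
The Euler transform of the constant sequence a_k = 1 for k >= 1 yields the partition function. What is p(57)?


The Euler transform converts the sequence a_k = 1 into the number of integer partitions.
Using the recurrence or dynamic programming:
p(57) = 614154

614154


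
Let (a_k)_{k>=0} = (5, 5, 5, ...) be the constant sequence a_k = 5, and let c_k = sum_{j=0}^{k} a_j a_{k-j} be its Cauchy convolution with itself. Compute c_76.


Since a_j = 5 for all j >= 0, the convolution sum becomes
c_k = sum_{j=0}^{k} 5 * 5 = 25 * (k + 1).
Equivalently, the generating function of (a_k) is 5/(1 - x) and its square is 25/(1 - x)^2 = sum_{k>=0} 25(k + 1) x^k.
For k = 76: 25 * 77 = 1925.

1925


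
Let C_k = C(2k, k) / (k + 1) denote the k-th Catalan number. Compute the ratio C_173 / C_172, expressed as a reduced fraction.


Using C_k = (2k)! / (k! (k+1)!), the ratio C_{k+1}/C_k simplifies to
C_{k+1}/C_k = [(2k+2)! / ((k+1)! (k+2)!)] * [k! (k+1)! / (2k)!]
 = (2k+2)(2k+1) / ((k+1)(k+2)) = 2(2k+1) / (k+2).
For k = 172: 2(2*172 + 1) / (172 + 2) = 690/174 = 115/29.

115/29


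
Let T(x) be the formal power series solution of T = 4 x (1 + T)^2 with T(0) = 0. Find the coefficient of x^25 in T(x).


Apply the Lagrange inversion formula: if T = 4 x * phi(T) with phi(t) = (1 + t)^2, then [x^n] T = 4^n * (1/n) [t^(n-1)] phi(t)^n = 4^n * (1/n) [t^(n-1)] (1 + t)^(2n) = 4^n * (1/n) C(2n, n-1).
Using the identity C(2n, n-1) = C(2n, n) * n / (n+1), the unscaled factor equals C(2n, n) / (n+1) = C_n, the n-th Catalan number.
For n = 25: C_25 = C(50, 25) / 26 = 126410606437752/26 = 4861946401452.
With the 4^25 = 1125899906842624 factor, the coefficient is 1125899906842624 * 4861946401452 = 5474065000468637788089090048.

5474065000468637788089090048


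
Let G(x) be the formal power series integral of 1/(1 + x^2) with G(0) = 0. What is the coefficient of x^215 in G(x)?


1/(1 + x^2) = sum_{j>=0} (-1)^j x^(2j). Integrating termwise with G(0) = 0:
G(x) = sum_{j>=0} (-1)^j x^(2j+1) / (2j+1) = arctan(x).
Only odd powers are nonzero. For x^215 write 215 = 2*107 + 1, giving
(-1)^107 / 215 = -1/215 = -1/215.

-1/215


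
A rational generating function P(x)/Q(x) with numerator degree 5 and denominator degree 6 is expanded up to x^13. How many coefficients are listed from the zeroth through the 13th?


Expanding up to x^13 gives the coefficients for x^0, x^1, ..., x^13.
That is 13 + 1 = 14 coefficients in total.

14


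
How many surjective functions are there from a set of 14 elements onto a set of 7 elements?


By inclusion-exclusion on which target elements are missed, the number of surjections from an n-set onto a k-set is
surj(n, k) = sum_{j=0}^{k} (-1)^j C(k, j) (k - j)^n.
Equivalently surj(n, k) = k! * S(n, k), where S(n, k) is the Stirling number of the second kind.
For n = 14, k = 7:
S(14, 7) = 49329280, so
surj = 7! * 49329280 = 5040 * 49329280 = 248619571200.

248619571200


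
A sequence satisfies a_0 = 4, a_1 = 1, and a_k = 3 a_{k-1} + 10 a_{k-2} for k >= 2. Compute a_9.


The characteristic equation is t^2 - 3 t - 10 = 0, with roots r_1 = 5 and r_2 = -2 (so c_1 = r_1 + r_2, c_2 = -r_1 r_2 as required).
One can use the closed form a_n = A r_1^n + B r_2^n, but direct iteration is more reliable:
a_0 = 4, a_1 = 1, a_2 = 43, a_3 = 139, a_4 = 847, a_5 = 3931, a_6 = 20263, a_7 = 100099, a_8 = 502927, a_9 = 2509771.
So a_9 = 2509771.

2509771


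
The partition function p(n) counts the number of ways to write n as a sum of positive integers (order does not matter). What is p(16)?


Using the generating function prod_{k>=1} 1/(1-x^k), we compute p(16).
By dynamic programming over parts 1 through 16:
p(16) = 231

231


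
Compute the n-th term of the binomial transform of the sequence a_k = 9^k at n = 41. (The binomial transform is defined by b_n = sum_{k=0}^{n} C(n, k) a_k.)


With a_k = 9^k, b_n = sum_{k=0}^{n} C(n, k) 9^k = (1 + 9)^n by the binomial theorem.
For n = 41: (1 + 9)^41 = 10^41 = 100000000000000000000000000000000000000000.

100000000000000000000000000000000000000000


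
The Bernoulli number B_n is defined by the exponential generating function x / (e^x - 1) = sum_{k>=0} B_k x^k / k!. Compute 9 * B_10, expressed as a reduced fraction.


Bernoulli numbers can also be computed recursively via B_0 = 1 and sum_{j=0}^{m} C(m+1, j) B_j = 0 for m >= 1. Odd-index Bernoulli numbers vanish for k >= 3.
Computing B_10 = 5/66, so 9 * B_10 = 9 * 5/66 = 15/22.

15/22


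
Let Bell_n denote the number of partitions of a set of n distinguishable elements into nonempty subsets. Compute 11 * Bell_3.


Bell_3 can be computed from the Bell triangle or from Dobinski's identity Bell_n = (1/e) * sum_{k>=0} k^n / k!.
Computing Bell_3 = 5.
Then 11 * 5 = 55.

55


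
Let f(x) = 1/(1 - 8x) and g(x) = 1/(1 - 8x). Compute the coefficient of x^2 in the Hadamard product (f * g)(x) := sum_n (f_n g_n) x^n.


f has coefficients f_k = 8^k and g has coefficients g_k = 8^k, so the Hadamard product has coefficient (f*g)_k = 8^k * 8^k = 64^k.
For k = 2: 64^2 = 4096.

4096


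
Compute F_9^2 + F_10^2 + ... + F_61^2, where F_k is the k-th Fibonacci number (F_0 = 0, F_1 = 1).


There is a standard identity sum_{k=0}^{N} F_k^2 = F_N * F_{N+1} (proved inductively from the telescoping relation F_k^2 = F_k F_{k+1} - F_{k-1} F_k). Then
sum_{k=9}^{61} F_k^2 = F_61 F_62 - F_8 F_9.
Computing: F_61 = 2504730781961, F_62 = 4052739537881, F_8 = 21, F_9 = 34.
Sum = 2504730781961 * 4052739537881 - 21 * 34 = 10151021471800938910963927.

10151021471800938910963927


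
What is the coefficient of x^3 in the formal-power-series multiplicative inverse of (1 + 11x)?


The inverse is 1/(1 + 11x). Apply the geometric identity 1/(1 - y) = sum_{k>=0} y^k with y = -11x:
1/(1 + 11x) = sum_{k>=0} (-11)^k x^k.
So the coefficient of x^3 is (-11)^3 = -1331.

-1331


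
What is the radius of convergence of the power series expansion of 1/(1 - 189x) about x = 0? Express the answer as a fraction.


Expanding 1/(1 - 189x) = sum_{k>=0} 189^k x^k, the series converges when |189x| < 1, i.e., |x| < 1/189.
So the radius of convergence is 1/189 = 1/189.

1/189


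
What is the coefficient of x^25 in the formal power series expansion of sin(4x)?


The Maclaurin series is sin(t) = sum_{k>=0} (-1)^k t^(2k+1) / (2k+1)!, so substituting t = 4x, only odd powers of x are nonzero, with coefficient of x^(2k+1) equal to (-1)^k 4^(2k+1) / (2k+1)!.
Write 25 = 2*12 + 1, giving the coefficient (-1)^12 * 4^25 / 25! = 1125899906842624/15511210043330985984000000 = 268435456/3698160658676859375.

268435456/3698160658676859375


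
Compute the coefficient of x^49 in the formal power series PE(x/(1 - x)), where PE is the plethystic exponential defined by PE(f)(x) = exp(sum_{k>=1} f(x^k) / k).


For f(x) = x/(1 - x) we have
sum_{k>=1} f(x^k) / k = sum_{k>=1} (1/k) * x^k / (1 - x^k) = sum_{k, m >= 1} x^(k m) / k,
which after exponentiating simplifies to
PE(x/(1 - x)) = prod_{k>=1} 1 / (1 - x^k).
This is the generating function for the partition function p(n), so the coefficient of x^49 is p(49).
Computing p(49) by dynamic programming over parts 1, 2, ..., 49: p(49) = 173525.

173525


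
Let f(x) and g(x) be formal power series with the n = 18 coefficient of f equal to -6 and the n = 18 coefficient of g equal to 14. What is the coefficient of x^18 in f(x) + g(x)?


Addition of formal power series is termwise.
The coefficient of x^18 in f + g = -6 + 14
= 8

8


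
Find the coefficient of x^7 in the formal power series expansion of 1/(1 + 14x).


Write 1/(1 + c x) = 1/(1 - (-c) x) and apply the geometric-series identity
1/(1 - y) = sum_{k>=0} y^k to get 1/(1 + c x) = sum_{k>=0} (-c)^k x^k.
So the coefficient of x^k is (-c)^k = (-1)^k * c^k.
Here c = 14 and k = 7:
(-14)^7 = -1 * 105413504 = -105413504

-105413504


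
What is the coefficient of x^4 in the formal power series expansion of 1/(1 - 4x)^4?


The general identity 1/(1 - c x)^r = sum_{k>=0} c^k C(k + r - 1, r - 1) x^k follows by substituting y = c x into 1/(1 - y)^r = sum_{k>=0} C(k + r - 1, r - 1) y^k.
For c = 4, r = 4, k = 4:
4^4 * C(7, 3) = 256 * 35 = 8960.

8960


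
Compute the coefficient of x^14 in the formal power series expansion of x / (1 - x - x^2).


Let f(x) = sum_{k>=0} a_k x^k. Multiplying f(x) * (1 - x - x^2) = x and matching coefficients gives a_0 = 0, a_1 = 1, and a_k = a_{k-1} + a_{k-2} for k >= 2. These are the Fibonacci numbers F_k.
Iterating from F_0 = 0, F_1 = 1:
F_0=0, F_1=1, F_2=1, F_3=2, F_4=3, F_5=5, F_6=8, F_7=13, F_8=21, F_9=34, ...
F_14 = 377.

377


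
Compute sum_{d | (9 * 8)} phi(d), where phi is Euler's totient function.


First, 9 * 8 = 72. One classical identity is sum_{d | n} phi(d) = n (each k in [1, n] has a unique gcd with n, and among the k's with gcd(k, n) = n/d there are phi(d) of them). So the sum equals 72. We also verify directly:
Divisors of 72: 1, 2, 3, 4, 6, 8, 9, 12, 18, 24, 36, 72.
phi values: 1, 1, 2, 2, 2, 4, 6, 4, 6, 8, 12, 24.
Sum = 72.

72


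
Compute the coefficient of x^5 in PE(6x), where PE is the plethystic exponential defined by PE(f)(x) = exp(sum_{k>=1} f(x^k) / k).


With f(x) = 6x, the exponent is sum_{k>=1} 6 x^k / k = 6 * (-ln(1 - x)). Exponentiating:
PE(6x) = exp(-6 ln(1 - x)) = 1/(1 - x)^6.
By the negative binomial expansion, [x^n] 1/(1 - x)^6 = C(n + 5, 5).
For n = 5: C(10, 5) = 252.

252


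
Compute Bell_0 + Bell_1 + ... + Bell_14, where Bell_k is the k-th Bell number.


Recall Bell_k counts set partitions of a k-set (with Bell_0 = 1 by convention).
Bell_0 through Bell_14: 1, 1, 2, 5, 15, 52, 203, 877, 4140, 21147, 115975, 678570, 4213597, 27644437, 190899322
Sum = 1 + 1 + 2 + 5 + 15 + 52 + 203 + 877 + 4140 + 21147 + 115975 + 678570 + 4213597 + 27644437 + 190899322 = 223578344.

223578344


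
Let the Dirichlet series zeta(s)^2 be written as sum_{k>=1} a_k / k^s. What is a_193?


The Dirichlet convolution of the constant function 1 with itself gives (1 * 1)(k) = sum_{d | k} 1 = d(k), the number of positive divisors of k.
Since zeta(s) = sum_{k>=1} 1/k^s, we have zeta(s)^2 = sum_{k>=1} d(k)/k^s, so a_k = d(k).
For k = 193: the divisors are 1, 193.
Count = 2.

2


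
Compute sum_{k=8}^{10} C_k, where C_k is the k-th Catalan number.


C_8 through C_10: 1430, 4862, 16796
Sum = 1430 + 4862 + 16796
= 23088

23088


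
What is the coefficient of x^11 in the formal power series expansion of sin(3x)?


The Maclaurin series is sin(t) = sum_{k>=0} (-1)^k t^(2k+1) / (2k+1)!, so substituting t = 3x, only odd powers of x are nonzero, with coefficient of x^(2k+1) equal to (-1)^k 3^(2k+1) / (2k+1)!.
Write 11 = 2*5 + 1, giving the coefficient (-1)^5 * 3^11 / 11! = -177147/39916800 = -2187/492800.

-2187/492800


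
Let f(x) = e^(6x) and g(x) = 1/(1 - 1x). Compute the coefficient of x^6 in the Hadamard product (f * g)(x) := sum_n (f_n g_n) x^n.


Expanding: f_k = 6^k/k! (from e^(6x)) and g_k = 1^k (from 1/(1 - 1x)). So the Hadamard coefficient (f * g)_k = 6^k 1^k / k! = (6)^k / k!.
For k = 6: 6^6/6! = 46656/720 = 324/5.

324/5


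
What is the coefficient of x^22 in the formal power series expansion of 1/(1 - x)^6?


The negative binomial / multiset identity is
1/(1 - x)^r = sum_{k>=0} C(k + r - 1, r - 1) x^k.
Here r = 6 and k = 22, so the coefficient is
C(22 + 5, 5) = C(27, 5)
= 80730

80730


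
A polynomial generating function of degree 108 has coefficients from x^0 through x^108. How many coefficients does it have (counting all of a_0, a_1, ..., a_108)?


A polynomial of degree 108 takes the form a_0 + a_1 x + ... + a_108 x^108.
The number of coefficients is 108 + 1 = 109.

109


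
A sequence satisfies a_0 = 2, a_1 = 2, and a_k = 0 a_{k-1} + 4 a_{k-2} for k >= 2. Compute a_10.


The characteristic equation is t^2 - 0 t - 4 = 0, with roots r_1 = 2 and r_2 = -2 (so c_1 = r_1 + r_2, c_2 = -r_1 r_2 as required).
One can use the closed form a_n = A r_1^n + B r_2^n, but direct iteration is more reliable:
a_0 = 2, a_1 = 2, a_2 = 8, a_3 = 8, a_4 = 32, a_5 = 32, a_6 = 128, a_7 = 128, a_8 = 512, a_9 = 512, a_10 = 2048.
So a_10 = 2048.

2048


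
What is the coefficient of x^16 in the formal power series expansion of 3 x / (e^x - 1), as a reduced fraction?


The exponential generating function for Bernoulli numbers is
x / (e^x - 1) = sum_{k>=0} B_k x^k / k!.
So the coefficient of x^16 in 3 x / (e^x - 1) is 3 B_16 / 16!.
Computing: B_16 = -3617/510, 16! = 20922789888000, giving
3 * -3617/510 / 20922789888000 = -3617/3556874280960000.

-3617/3556874280960000


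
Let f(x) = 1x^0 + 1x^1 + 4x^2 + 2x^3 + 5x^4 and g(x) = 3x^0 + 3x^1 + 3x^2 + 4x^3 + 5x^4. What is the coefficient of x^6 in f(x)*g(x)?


Cauchy product at x^6:
4*5 + 2*4 + 5*3
= 43

43


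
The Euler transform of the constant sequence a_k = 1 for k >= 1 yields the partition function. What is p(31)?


The Euler transform converts the sequence a_k = 1 into the number of integer partitions.
Using the recurrence or dynamic programming:
p(31) = 6842

6842


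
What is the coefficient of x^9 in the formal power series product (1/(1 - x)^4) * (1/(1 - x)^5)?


Combine the factors: (1/(1 - x)^4) * (1/(1 - x)^5) = 1/(1 - x)^9.
Then use 1/(1 - x)^r = sum_{k>=0} C(k + r - 1, r - 1) x^k with r = 9 and k = 9:
C(17, 8) = 24310.

24310


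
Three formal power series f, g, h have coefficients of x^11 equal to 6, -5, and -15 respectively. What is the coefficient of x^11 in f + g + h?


Series addition is componentwise:
6 + -5 + -15
= -14

-14


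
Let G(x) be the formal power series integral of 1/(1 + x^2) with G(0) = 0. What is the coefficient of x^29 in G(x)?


1/(1 + x^2) = sum_{j>=0} (-1)^j x^(2j). Integrating termwise with G(0) = 0:
G(x) = sum_{j>=0} (-1)^j x^(2j+1) / (2j+1) = arctan(x).
Only odd powers are nonzero. For x^29 write 29 = 2*14 + 1, giving
(-1)^14 / 29 = 1/29 = 1/29.

1/29


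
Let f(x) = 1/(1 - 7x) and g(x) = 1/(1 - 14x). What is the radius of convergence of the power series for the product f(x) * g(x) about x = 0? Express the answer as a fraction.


The radius of 1/(1 - 7x) is 1/7 (nearest singularity at x = 1/7), and the radius of 1/(1 - 14x) is 1/14.
The product f(x)*g(x) = 1/((1 - 7x)(1 - 14x)) has singularities at both 1/7 and 1/14, so its radius of convergence is the distance to the nearest one:
min(1/7, 1/14) = 1/14.

1/14


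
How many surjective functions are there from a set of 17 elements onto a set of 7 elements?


By inclusion-exclusion on which target elements are missed, the number of surjections from an n-set onto a k-set is
surj(n, k) = sum_{j=0}^{k} (-1)^j C(k, j) (k - j)^n.
Equivalently surj(n, k) = k! * S(n, k), where S(n, k) is the Stirling number of the second kind.
For n = 17, k = 7:
S(17, 7) = 25708104786, so
surj = 7! * 25708104786 = 5040 * 25708104786 = 129568848121440.

129568848121440


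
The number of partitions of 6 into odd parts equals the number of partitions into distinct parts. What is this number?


Computing partitions of 6 into odd parts (1, 3, 5, ...):
Using the generating function prod_{k>=0} 1/(1-x^(2k+1)),
the count is 4

4


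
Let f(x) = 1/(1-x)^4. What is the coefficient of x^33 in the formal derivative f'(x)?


Differentiate: d/dx [ 1/(1-x)^r ] = r / (1-x)^(r+1).
Here r = 4, so f'(x) = 4 / (1-x)^5.
The expansion of 1/(1-x)^(r+1) has coefficient of x^n equal to C(n+r, r).
So the coefficient of x^33 in f'(x) is
4 * C(37, 4) = 4 * 66045 = 264180

264180


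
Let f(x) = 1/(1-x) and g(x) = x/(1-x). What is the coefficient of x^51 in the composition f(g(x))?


First simplify the composition: f(g(x)) = 1/(1 - x/(1-x)) = (1-x)/((1-x) - x) = (1-x)/(1-2x).
Now extract the coefficient. Write (1-x)/(1-2x) = 1/(1-2x) - x/(1-2x).
The coefficient of x^n in 1/(1-2x) is 2^n, and in x/(1-2x) is 2^(n-1) (for n >= 1).
So the coefficient of x^51 is 2^51 - 2^50 = 2251799813685248 - 1125899906842624 = 1125899906842624.

1125899906842624


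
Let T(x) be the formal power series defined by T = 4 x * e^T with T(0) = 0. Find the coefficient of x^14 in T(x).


Apply the Lagrange inversion formula: if T = 4 x * phi(T) with phi(t) = e^t, then
[x^n] T = 4^n * (1/n) [t^(n-1)] phi(t)^n = 4^n * (1/n) [t^(n-1)] e^(n t) = 4^n * (1/n) * n^(n-1) / (n-1)! = 4^n * n^(n-1) / n!.
When c = 1 this is the Cayley count of rooted labeled trees on n vertices, divided by n!.
For n = 14: 4^14 * 14^13 / 14! = 268435456 * 793714773254144/87178291200 = 2123138423672799232/868725.

2123138423672799232/868725


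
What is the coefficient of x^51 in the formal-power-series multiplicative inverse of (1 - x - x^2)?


Let the inverse be f(x) = sum_{k>=0} a_k x^k. From f(x) * (1 - x - x^2) = 1 and matching coefficients:
 x^0: a_0 = 1.
 x^1: a_1 - a_0 = 0, so a_1 = 1.
 x^k (k >= 2): a_k - a_{k-1} - a_{k-2} = 0, i.e. a_k = a_{k-1} + a_{k-2}.
This is the Fibonacci-type recurrence shifted so that a_0 = a_1 = 1.
Iterating: a_0=1, a_1=1, a_2=2, a_3=3, a_4=5, a_5=8, a_6=13, a_7=21, a_8=34, a_9=55, ...
a_51 = 32951280099.

32951280099


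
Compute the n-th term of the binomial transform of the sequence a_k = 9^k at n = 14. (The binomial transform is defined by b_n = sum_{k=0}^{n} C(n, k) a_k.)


With a_k = 9^k, b_n = sum_{k=0}^{n} C(n, k) 9^k = (1 + 9)^n by the binomial theorem.
For n = 14: (1 + 9)^14 = 10^14 = 100000000000000.

100000000000000


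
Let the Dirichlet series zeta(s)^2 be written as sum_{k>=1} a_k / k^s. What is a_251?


The Dirichlet convolution of the constant function 1 with itself gives (1 * 1)(k) = sum_{d | k} 1 = d(k), the number of positive divisors of k.
Since zeta(s) = sum_{k>=1} 1/k^s, we have zeta(s)^2 = sum_{k>=1} d(k)/k^s, so a_k = d(k).
For k = 251: the divisors are 1, 251.
Count = 2.

2


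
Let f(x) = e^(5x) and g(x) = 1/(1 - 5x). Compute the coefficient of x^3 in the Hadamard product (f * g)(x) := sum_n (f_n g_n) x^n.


Expanding: f_k = 5^k/k! (from e^(5x)) and g_k = 5^k (from 1/(1 - 5x)). So the Hadamard coefficient (f * g)_k = 5^k 5^k / k! = (25)^k / k!.
For k = 3: 25^3/3! = 15625/6 = 15625/6.

15625/6


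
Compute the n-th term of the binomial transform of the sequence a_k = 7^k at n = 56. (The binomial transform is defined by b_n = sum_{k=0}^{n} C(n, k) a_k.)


With a_k = 7^k, b_n = sum_{k=0}^{n} C(n, k) 7^k = (1 + 7)^n by the binomial theorem.
For n = 56: (1 + 7)^56 = 8^56 = 374144419156711147060143317175368453031918731001856.

374144419156711147060143317175368453031918731001856


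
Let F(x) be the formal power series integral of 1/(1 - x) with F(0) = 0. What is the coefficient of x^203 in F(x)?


1/(1 - x) = sum_{k>=0} x^k. Integrating termwise and using F(0) = 0 gives
F(x) = sum_{k>=0} x^(k+1) / (k+1) = sum_{m>=1} x^m / m = -ln(1 - x).
So the coefficient of x^203 is 1/203 = 1/203.

1/203


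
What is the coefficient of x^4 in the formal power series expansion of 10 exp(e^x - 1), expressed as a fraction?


exp(e^x - 1) is the exponential generating function for the Bell numbers Bell_k: exp(e^x - 1) = sum_{k>=0} Bell_k x^k / k!.
So the coefficient of x^4 in 10 exp(e^x - 1) is 10 Bell_4 / 4!.
Computing: Bell_4 = 15 and 4! = 24, giving
10 * 15/24 = 25/4.

25/4


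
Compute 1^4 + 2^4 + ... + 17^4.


This power sum has a closed form given by Faulhaber's formula
sum_{k=1}^{m} k^p = (1 / (p + 1)) * sum_{j=0}^{p} C(p + 1, j) B_j m^(p + 1 - j),
but for small m direct computation is fastest:
1 + 16 + 81 + 256 + 625 + 1296 + 2401 + 4096 + 6561 + 10000 + 14641 + 20736 + 28561 + 38416 + 50625 + 65536 + 83521 = 327369.

327369


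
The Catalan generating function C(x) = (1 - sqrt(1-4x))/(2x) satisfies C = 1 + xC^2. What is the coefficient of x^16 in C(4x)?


Substituting x -> 4x scales the n-th coefficient by 4^n, so [x^16] C(4x) = 4^16 * C_16.
C_16 = C(2*16, 16)/(17) = 601080390/17 = 35357670.
So 4^16 * 35357670 = 4294967296 * 35357670 = 151860036312760320.

151860036312760320


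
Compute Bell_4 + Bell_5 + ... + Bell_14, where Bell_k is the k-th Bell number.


Recall Bell_k counts set partitions of a k-set (with Bell_0 = 1 by convention).
Bell_4 through Bell_14: 15, 52, 203, 877, 4140, 21147, 115975, 678570, 4213597, 27644437, 190899322
Sum = 15 + 52 + 203 + 877 + 4140 + 21147 + 115975 + 678570 + 4213597 + 27644437 + 190899322 = 223578335.

223578335


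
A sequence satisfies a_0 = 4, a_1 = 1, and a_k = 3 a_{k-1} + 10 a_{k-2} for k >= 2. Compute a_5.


The characteristic equation is t^2 - 3 t - 10 = 0, with roots r_1 = 5 and r_2 = -2 (so c_1 = r_1 + r_2, c_2 = -r_1 r_2 as required).
One can use the closed form a_n = A r_1^n + B r_2^n, but direct iteration is more reliable:
a_0 = 4, a_1 = 1, a_2 = 43, a_3 = 139, a_4 = 847, a_5 = 3931.
So a_5 = 3931.

3931


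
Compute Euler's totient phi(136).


phi(n) counts integers in [1, n] coprime to n. Using the multiplicative formula phi(n) = n * prod_{p | n} (1 - 1/p):
136 = 2^3 * 17, so
phi(136) = 136 * (1 - 1/2) * (1 - 1/17) = 64.

64


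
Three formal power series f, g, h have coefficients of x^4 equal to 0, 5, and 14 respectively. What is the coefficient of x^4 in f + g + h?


Series addition is componentwise:
0 + 5 + 14
= 19

19


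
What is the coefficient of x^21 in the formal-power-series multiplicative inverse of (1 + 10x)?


The inverse is 1/(1 + 10x). Apply the geometric identity 1/(1 - y) = sum_{k>=0} y^k with y = -10x:
1/(1 + 10x) = sum_{k>=0} (-10)^k x^k.
So the coefficient of x^21 is (-10)^21 = -1000000000000000000000.

-1000000000000000000000


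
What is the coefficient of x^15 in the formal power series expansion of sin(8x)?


The Maclaurin series is sin(t) = sum_{k>=0} (-1)^k t^(2k+1) / (2k+1)!, so substituting t = 8x, only odd powers of x are nonzero, with coefficient of x^(2k+1) equal to (-1)^k 8^(2k+1) / (2k+1)!.
Write 15 = 2*7 + 1, giving the coefficient (-1)^7 * 8^15 / 15! = -35184372088832/1307674368000 = -17179869184/638512875.

-17179869184/638512875


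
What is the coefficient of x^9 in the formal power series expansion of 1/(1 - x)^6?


The expansion 1/(1 - x)^r = sum_{k>=0} C(k + r - 1, r - 1) x^k follows from the multiset / negative-binomial theorem (or from repeated differentiation of the geometric series).
For r = 6 and k = 9:
C(14, 5) = 87178291200 / (120 * 362880) = 2002.

2002


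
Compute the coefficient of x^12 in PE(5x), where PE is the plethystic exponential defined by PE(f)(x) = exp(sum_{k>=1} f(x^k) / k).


With f(x) = 5x, the exponent is sum_{k>=1} 5 x^k / k = 5 * (-ln(1 - x)). Exponentiating:
PE(5x) = exp(-5 ln(1 - x)) = 1/(1 - x)^5.
By the negative binomial expansion, [x^n] 1/(1 - x)^5 = C(n + 4, 4).
For n = 12: C(16, 4) = 1820.

1820


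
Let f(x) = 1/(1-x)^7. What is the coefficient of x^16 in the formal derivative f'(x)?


Differentiate: d/dx [ 1/(1-x)^r ] = r / (1-x)^(r+1).
Here r = 7, so f'(x) = 7 / (1-x)^8.
The expansion of 1/(1-x)^(r+1) has coefficient of x^n equal to C(n+r, r).
So the coefficient of x^16 in f'(x) is
7 * C(23, 7) = 7 * 245157 = 1716099

1716099


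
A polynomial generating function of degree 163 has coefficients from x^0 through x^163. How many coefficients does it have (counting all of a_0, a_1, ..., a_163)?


A polynomial of degree 163 takes the form a_0 + a_1 x + ... + a_163 x^163.
The number of coefficients is 163 + 1 = 164.

164


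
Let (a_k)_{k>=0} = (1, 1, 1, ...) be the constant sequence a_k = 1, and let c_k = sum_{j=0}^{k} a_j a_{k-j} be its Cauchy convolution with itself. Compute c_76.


Since a_j = 1 for all j >= 0, the convolution sum becomes
c_k = sum_{j=0}^{k} 1 * 1 = 1 * (k + 1).
Equivalently, the generating function of (a_k) is 1/(1 - x) and its square is 1/(1 - x)^2 = sum_{k>=0} 1(k + 1) x^k.
For k = 76: 1 * 77 = 77.

77


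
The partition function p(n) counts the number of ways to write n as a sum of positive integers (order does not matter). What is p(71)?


Using the generating function prod_{k>=1} 1/(1-x^k), we compute p(71).
By dynamic programming over parts 1 through 71:
p(71) = 4697205

4697205


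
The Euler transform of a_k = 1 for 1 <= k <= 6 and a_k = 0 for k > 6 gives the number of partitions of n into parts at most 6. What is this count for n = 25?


Partitions of 25 into parts at most 6:
Using generating function (1-x)^(-1)(1-x^2)^(-1)...(1-x^6)^(-1),
the coefficient of x^25 = 612

612


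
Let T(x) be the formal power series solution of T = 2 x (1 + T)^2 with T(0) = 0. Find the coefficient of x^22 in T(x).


Apply the Lagrange inversion formula: if T = 2 x * phi(T) with phi(t) = (1 + t)^2, then [x^n] T = 2^n * (1/n) [t^(n-1)] phi(t)^n = 2^n * (1/n) [t^(n-1)] (1 + t)^(2n) = 2^n * (1/n) C(2n, n-1).
Using the identity C(2n, n-1) = C(2n, n) * n / (n+1), the unscaled factor equals C(2n, n) / (n+1) = C_n, the n-th Catalan number.
For n = 22: C_22 = C(44, 22) / 23 = 2104098963720/23 = 91482563640.
With the 2^22 = 4194304 factor, the coefficient is 4194304 * 91482563640 = 383705682605506560.

383705682605506560
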